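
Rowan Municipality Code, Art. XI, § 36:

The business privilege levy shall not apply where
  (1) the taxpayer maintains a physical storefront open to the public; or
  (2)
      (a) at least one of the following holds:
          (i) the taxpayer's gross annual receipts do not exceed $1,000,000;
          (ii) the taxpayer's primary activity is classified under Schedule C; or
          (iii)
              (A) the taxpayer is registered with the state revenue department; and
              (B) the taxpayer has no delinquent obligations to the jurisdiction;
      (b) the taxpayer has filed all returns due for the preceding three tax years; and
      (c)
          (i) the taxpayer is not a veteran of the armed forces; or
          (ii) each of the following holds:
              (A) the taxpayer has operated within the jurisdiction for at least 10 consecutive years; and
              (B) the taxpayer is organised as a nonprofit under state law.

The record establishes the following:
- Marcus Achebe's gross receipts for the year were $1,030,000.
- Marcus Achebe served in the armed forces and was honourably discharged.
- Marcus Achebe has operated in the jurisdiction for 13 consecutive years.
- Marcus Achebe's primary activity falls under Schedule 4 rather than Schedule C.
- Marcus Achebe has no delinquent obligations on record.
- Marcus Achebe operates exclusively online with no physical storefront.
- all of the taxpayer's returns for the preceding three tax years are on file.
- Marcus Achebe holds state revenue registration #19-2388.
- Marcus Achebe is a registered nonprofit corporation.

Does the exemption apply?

(1) has storefront — fails.
(i) receipts ≤ $1,000,000 — not satisfied.
(ii) Schedule C activity — not met.
(A) state-registered — holds.
(B) no delinquency — holds.
So (iii) is satisfied (T AND T).
(a): F OR F OR T → true.
(b) returns current — met.
(i) not (veteran) — not met.
(A) ≥ 10 yrs in jurisdiction — holds.
(B) nonprofit — met.
So (ii) is satisfied (T AND T).
So (c) is satisfied (F OR T).
(2): T AND T AND T → true.
Overall = F OR T = true.

Yes — exempt.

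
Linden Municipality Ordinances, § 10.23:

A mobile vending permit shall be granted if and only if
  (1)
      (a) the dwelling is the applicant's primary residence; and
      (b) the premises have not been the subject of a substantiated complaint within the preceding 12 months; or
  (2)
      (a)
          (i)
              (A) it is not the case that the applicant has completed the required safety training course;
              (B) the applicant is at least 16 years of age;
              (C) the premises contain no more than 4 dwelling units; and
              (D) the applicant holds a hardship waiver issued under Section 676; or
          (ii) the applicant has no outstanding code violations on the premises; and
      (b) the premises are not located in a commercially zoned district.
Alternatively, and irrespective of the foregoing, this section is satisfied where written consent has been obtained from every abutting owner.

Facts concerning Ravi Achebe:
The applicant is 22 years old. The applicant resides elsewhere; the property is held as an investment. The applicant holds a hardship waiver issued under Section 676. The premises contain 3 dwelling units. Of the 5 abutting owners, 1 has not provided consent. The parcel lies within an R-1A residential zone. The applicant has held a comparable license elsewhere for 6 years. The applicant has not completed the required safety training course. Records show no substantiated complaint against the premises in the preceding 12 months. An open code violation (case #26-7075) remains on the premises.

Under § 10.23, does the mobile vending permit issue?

(a) primary residence — fails.
(b) no complaint in 12 mo. — satisfied.
So (1) is not satisfied (F AND T).
(A) not (safety training) — met.
(B) age ≥ 16 — satisfied.
(C) ≤ 4 units — satisfied.
(D) hardship waiver — satisfied.
(i): T AND T AND T AND T → true.
(ii) no code violations — not satisfied.
(a): T OR F → true.
(b) not (commercially zoned) — holds.
So (2) is satisfied (T AND T).
So Overall is satisfied (F OR T).
Exception (all abutters consent) — not satisfied.
Result: main true OR exception false → true.

Yes — granted.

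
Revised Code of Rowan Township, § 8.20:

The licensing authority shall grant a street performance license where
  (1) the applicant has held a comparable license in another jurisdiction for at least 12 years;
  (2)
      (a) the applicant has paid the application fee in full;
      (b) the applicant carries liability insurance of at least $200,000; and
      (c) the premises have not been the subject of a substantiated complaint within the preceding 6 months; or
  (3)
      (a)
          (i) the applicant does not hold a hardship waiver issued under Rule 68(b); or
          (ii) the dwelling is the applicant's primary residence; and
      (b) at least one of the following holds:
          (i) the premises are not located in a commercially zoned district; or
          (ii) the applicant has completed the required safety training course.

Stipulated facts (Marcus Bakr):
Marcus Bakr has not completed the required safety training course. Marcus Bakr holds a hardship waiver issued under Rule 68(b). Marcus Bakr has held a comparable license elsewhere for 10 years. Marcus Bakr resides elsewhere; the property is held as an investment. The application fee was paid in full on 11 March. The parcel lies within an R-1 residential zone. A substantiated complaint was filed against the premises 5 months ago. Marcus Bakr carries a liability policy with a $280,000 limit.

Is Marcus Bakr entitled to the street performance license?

(1) prior license ≥ 12 yr — fails.
(a) fee paid — met.
(b) insurance ≥ $200,000 — met.
(c) no complaint in 6 mo. — not satisfied.
So (2) is not satisfied (T AND T AND F).
(i) not (hardship waiver) — fails.
(ii) primary residence — fails.
(a) = F OR F = false.
(i) not (commercially zoned) — met.
(ii) safety training — fails.
(b) = T OR F = true.
(3): F AND T → false.
So Overall is not satisfied (F OR F OR F).

No — denied.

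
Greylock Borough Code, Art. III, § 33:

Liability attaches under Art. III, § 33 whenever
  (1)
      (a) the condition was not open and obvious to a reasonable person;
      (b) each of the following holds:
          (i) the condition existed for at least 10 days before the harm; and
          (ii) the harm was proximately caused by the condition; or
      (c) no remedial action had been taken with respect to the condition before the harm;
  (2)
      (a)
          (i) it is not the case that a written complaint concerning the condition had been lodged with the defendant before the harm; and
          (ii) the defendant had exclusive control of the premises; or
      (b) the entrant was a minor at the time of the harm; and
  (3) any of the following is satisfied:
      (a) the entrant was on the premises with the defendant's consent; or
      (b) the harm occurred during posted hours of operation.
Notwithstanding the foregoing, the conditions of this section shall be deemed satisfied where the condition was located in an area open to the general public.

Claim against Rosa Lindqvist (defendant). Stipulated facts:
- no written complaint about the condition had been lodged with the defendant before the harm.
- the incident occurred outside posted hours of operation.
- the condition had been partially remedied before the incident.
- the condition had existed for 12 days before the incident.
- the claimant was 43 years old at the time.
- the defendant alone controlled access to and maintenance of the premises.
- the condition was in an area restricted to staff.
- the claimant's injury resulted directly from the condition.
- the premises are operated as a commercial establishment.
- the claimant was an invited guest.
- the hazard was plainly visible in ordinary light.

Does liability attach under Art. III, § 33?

Yes — liable.

(a) not open/obvious — not met.
(i) condition ≥10 days old — satisfied.
(ii) proximate cause — satisfied.
So (b) is satisfied (T AND T).
(c) no remedial action — not met.
(1) = F OR T OR F = true.
(i) not (complaint lodged) — met.
(ii) exclusive control — satisfied.
So (a) is satisfied (T AND T).
(b) entrant a minor — fails.
So (2) is satisfied (T OR F).
(a) consent to enter — satisfied.
(b) during posted hours — fails.
So (3) is satisfied (T OR F).
Overall: T AND T AND T → true.
Exception (public area) — not satisfied.
Result: main true OR exception false → true.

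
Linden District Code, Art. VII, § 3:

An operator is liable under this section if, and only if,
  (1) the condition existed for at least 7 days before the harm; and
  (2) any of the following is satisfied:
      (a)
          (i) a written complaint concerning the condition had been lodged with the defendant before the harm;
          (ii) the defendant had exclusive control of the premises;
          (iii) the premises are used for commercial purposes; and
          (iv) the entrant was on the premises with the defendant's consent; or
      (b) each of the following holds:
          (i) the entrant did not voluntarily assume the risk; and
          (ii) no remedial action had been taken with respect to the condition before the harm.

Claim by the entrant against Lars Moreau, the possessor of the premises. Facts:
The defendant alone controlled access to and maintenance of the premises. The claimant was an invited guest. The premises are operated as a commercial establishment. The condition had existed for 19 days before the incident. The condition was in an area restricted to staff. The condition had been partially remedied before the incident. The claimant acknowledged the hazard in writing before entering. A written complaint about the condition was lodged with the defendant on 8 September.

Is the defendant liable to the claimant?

Yes — liable.

(1) condition ≥7 days old — satisfied.
(i) complaint lodged — satisfied.
(ii) exclusive control — holds.
(iii) commercial use — met.
(iv) consent to enter — holds.
(a) = T AND T AND T AND T = true.
(i) no assumed risk — not satisfied.
(ii) no remedial action — fails.
So (b) is not satisfied (F AND F).
(2): T OR F → true.
Overall: T AND T → true.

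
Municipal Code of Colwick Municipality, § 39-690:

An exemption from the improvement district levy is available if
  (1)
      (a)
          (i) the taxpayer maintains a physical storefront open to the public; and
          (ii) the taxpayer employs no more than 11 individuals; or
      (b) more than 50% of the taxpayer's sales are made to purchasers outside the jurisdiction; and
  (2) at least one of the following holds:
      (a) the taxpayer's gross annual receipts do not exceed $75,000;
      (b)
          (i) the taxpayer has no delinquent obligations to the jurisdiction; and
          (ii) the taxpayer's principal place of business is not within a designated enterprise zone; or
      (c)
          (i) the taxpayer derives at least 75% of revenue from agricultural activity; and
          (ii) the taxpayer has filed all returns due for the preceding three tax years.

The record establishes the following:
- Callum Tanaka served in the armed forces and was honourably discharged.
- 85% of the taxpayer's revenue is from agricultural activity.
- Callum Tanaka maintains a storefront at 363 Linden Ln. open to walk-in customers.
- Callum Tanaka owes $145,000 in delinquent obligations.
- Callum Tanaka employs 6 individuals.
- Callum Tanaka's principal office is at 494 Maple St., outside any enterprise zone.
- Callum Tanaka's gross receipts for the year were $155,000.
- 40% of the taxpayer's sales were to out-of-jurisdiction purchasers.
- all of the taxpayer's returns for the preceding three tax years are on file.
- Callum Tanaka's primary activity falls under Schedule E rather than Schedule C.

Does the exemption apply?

(i) has storefront — holds.
(ii) ≤ 11 employees — satisfied.
So (a) is satisfied (T AND T).
(b) >50% out-of-jur. sales — not satisfied.
(1) = T OR F = true.
(a) receipts ≤ $75,000 — fails.
(i) no delinquency — not met.
(ii) not (in enterprise zone) — satisfied.
So (b) is not satisfied (F AND T).
(i) ≥75% agricultural — met.
(ii) returns current — holds.
(c) = T AND T = true.
(2): F OR F OR T → true.
Overall: T AND T → true.

Yes — exempt.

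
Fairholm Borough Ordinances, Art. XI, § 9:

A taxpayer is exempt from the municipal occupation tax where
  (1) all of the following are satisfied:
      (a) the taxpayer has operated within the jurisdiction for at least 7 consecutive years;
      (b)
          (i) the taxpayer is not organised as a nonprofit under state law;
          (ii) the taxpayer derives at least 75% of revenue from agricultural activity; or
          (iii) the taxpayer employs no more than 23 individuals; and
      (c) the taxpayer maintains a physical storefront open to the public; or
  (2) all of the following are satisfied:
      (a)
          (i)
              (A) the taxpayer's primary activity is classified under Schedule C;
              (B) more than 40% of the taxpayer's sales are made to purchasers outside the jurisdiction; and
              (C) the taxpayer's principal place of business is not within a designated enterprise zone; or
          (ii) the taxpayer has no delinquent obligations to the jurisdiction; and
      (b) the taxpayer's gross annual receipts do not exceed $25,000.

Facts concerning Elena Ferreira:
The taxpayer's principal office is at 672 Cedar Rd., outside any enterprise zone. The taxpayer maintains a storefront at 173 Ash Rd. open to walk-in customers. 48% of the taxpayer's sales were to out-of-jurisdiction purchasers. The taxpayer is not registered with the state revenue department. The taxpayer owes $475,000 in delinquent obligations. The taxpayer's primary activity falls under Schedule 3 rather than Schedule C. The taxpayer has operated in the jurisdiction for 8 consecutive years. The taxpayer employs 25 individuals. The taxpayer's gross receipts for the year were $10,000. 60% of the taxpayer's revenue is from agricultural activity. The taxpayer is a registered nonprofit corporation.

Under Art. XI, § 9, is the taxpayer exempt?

No — not exempt.

(a) ≥ 7 yrs in jurisdiction — holds.
(i) not (nonprofit) — fails.
(ii) ≥75% agricultural — fails.
(iii) ≤ 23 employees — not met.
(b): F OR F OR F → false.
(c) has storefront — satisfied.
(1) = T AND F AND T = false.
(A) Schedule C activity — fails.
(B) >40% out-of-jur. sales — satisfied.
(C) not (in enterprise zone) — met.
So (i) is not satisfied (F AND T AND T).
(ii) no delinquency — not satisfied.
(a) = F OR F = false.
(b) receipts ≤ $25,000 — satisfied.
So (2) is not satisfied (F AND T).
So Overall is not satisfied (F OR F).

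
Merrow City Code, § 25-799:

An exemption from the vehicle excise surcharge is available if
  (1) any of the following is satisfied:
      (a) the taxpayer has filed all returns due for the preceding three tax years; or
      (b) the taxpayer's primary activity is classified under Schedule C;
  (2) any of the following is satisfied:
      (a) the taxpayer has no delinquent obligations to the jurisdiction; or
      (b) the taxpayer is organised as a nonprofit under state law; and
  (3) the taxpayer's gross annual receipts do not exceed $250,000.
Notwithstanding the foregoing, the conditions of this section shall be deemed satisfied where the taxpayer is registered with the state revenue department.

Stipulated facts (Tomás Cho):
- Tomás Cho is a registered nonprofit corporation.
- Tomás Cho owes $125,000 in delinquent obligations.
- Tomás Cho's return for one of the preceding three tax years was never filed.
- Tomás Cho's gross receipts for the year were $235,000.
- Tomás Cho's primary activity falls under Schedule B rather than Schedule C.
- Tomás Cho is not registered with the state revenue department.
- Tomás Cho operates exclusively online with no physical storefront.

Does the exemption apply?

No — not exempt.

(a) returns current — fails.
(b) Schedule C activity — fails.
So (1) is not satisfied (F OR F).
(a) no delinquency — fails.
(b) nonprofit — satisfied.
So (2) is satisfied (F OR T).
(3) receipts ≤ $250,000 — satisfied.
Overall = F AND T AND T = false.
Exception (state-registered) — not satisfied.
Result: main false OR exception false → false.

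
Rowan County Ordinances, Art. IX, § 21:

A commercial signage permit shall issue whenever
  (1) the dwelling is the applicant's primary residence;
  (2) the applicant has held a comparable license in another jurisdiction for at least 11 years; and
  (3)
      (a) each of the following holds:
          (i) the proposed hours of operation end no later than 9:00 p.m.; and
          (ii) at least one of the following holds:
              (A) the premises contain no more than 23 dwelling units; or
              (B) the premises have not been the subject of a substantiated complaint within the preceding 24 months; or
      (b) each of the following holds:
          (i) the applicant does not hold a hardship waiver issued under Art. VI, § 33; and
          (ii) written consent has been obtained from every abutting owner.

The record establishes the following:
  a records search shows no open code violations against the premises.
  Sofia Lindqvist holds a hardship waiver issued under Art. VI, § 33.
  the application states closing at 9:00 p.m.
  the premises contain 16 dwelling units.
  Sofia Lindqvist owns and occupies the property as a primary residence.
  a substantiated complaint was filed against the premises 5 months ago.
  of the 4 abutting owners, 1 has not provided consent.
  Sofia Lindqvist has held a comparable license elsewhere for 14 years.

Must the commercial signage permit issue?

Yes — granted.

(1) primary residence — satisfied.
(2) prior license ≥ 11 yr — met.
(i) closes by 9 p.m. — met.
(A) ≤ 23 units — holds.
(B) no complaint in 24 mo. — not satisfied.
(ii) = T OR F = true.
(a) = T AND T = true.
(i) not (hardship waiver) — not satisfied.
(ii) all abutters consent — not satisfied.
So (b) is not satisfied (F AND F).
(3) = T OR F = true.
Overall: T AND T AND T → true.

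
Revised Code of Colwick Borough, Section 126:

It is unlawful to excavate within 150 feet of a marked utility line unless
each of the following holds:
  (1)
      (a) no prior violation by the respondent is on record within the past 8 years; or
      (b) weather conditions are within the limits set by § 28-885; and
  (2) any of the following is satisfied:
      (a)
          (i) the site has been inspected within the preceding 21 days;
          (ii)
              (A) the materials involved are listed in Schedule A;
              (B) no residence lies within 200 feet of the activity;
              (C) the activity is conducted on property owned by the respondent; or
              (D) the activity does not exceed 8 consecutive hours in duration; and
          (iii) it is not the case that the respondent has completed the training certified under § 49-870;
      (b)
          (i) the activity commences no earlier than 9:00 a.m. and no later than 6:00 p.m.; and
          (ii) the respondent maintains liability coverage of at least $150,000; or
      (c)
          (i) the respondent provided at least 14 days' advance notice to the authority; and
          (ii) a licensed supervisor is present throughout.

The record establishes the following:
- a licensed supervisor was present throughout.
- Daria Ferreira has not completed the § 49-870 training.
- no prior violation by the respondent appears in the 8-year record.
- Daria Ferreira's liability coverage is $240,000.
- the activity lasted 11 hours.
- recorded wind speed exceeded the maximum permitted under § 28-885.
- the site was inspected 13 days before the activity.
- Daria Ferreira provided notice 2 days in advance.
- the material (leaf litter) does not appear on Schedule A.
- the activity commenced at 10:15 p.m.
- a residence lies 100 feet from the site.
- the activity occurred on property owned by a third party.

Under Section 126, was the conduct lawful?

(a) no prior violation — satisfied.
(b) weather ok — fails.
So (1) is satisfied (T OR F).
(i) site inspected — met.
(A) Schedule A material — not met.
(B) no residence in 200 ft — fails.
(C) own property — fails.
(D) ≤ 8 hrs duration — not satisfied.
(ii) = F OR F OR F OR F = false.
(iii) not (training certified) — satisfied.
So (a) is not satisfied (T AND F AND T).
(i) start within hours — not met.
(ii) coverage ≥ $150,000 — met.
(b): F AND T → false.
(i) ≥14 days' notice — fails.
(ii) supervisor present — satisfied.
(c) = F AND T = false.
(2): F OR F OR F → false.
So Overall is not satisfied (T AND F).

No — unlawful.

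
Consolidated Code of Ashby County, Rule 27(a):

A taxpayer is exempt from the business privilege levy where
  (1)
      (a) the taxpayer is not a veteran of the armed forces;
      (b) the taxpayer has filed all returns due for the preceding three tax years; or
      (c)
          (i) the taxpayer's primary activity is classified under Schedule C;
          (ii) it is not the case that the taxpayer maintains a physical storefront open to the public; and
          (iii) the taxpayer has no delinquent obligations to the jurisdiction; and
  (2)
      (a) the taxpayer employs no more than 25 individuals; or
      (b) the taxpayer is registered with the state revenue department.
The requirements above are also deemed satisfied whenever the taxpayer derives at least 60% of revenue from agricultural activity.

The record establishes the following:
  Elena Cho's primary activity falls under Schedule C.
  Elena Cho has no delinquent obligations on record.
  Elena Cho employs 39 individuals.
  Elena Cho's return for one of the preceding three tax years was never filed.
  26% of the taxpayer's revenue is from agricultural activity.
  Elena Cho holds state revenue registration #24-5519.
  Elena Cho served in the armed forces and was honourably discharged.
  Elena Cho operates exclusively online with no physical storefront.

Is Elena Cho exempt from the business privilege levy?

Yes — exempt.

(a) not (veteran) — not met.
(b) returns current — not met.
(i) Schedule C activity — holds.
(ii) not (has storefront) — satisfied.
(iii) no delinquency — met.
(c): T AND T AND T → true.
(1) = F OR F OR T = true.
(a) ≤ 25 employees — fails.
(b) state-registered — satisfied.
(2): F OR T → true.
So Overall is satisfied (T AND T).
Exception (≥60% agricultural) — not satisfied.
Result: main true OR exception false → true.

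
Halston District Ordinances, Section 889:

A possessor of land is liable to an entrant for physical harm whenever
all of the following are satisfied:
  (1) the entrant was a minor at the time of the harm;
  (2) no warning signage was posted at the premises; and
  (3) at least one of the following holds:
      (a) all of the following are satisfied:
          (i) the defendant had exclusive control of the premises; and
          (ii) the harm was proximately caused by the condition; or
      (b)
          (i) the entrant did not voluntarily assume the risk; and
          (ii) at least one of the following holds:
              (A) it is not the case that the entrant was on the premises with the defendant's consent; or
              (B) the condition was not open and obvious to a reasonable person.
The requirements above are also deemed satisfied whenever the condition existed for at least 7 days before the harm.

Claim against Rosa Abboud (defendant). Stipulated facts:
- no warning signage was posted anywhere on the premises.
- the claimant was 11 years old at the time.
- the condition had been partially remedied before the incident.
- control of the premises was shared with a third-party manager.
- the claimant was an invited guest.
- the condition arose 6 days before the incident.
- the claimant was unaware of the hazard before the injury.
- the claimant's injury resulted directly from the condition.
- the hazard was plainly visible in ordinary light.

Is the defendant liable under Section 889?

(1) entrant a minor — satisfied.
(2) no signage posted — satisfied.
(i) exclusive control — not satisfied.
(ii) proximate cause — holds.
(a): F AND T → false.
(i) no assumed risk — met.
(A) not (consent to enter) — fails.
(B) not open/obvious — not satisfied.
(ii) = F OR F = false.
So (b) is not satisfied (T AND F).
(3): F OR F → false.
Overall = T AND T AND F = false.
Exception (condition ≥7 days old) — not satisfied.
Result: main false OR exception false → false.

No — not liable.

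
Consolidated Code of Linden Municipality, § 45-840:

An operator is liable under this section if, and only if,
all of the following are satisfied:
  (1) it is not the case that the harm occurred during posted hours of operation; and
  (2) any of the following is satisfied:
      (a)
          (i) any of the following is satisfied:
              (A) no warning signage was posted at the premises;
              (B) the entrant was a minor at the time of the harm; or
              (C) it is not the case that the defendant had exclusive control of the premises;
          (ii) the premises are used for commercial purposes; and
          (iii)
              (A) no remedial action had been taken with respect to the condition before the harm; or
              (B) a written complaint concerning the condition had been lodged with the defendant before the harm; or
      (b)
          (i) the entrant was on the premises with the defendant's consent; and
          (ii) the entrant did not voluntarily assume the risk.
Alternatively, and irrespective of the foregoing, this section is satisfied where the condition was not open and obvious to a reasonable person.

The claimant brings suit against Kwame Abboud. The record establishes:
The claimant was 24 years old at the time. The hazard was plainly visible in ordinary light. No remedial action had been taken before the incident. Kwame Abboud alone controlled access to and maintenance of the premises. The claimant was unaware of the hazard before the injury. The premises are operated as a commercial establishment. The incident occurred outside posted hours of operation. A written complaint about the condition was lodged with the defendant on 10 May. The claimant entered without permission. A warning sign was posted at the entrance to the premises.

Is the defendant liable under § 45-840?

(1) not (during posted hours) — met.
(A) no signage posted — not met.
(B) entrant a minor — not met.
(C) not (exclusive control) — fails.
So (i) is not satisfied (F OR F OR F).
(ii) commercial use — holds.
(A) no remedial action — satisfied.
(B) complaint lodged — holds.
(iii) = T OR T = true.
(a): F AND T AND T → false.
(i) consent to enter — fails.
(ii) no assumed risk — met.
(b) = F AND T = false.
(2): F OR F → false.
Overall = T AND F = false.
Exception (not open/obvious) — not satisfied.
Result: main false OR exception false → false.

No — not liable.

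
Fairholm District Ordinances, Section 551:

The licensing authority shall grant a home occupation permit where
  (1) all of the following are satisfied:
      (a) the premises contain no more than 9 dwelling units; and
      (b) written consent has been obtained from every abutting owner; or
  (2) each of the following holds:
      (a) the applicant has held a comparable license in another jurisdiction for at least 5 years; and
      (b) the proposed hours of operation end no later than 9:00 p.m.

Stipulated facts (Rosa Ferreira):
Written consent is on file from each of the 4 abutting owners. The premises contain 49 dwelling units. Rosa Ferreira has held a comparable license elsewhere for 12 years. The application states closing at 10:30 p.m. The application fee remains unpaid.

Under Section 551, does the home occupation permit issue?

No — denied.

(a) ≤ 9 units — fails.
(b) all abutters consent — met.
So (1) is not satisfied (F AND T).
(a) prior license ≥ 5 yr — holds.
(b) closes by 9 p.m. — fails.
(2): T AND F → false.
Overall: F OR F → false.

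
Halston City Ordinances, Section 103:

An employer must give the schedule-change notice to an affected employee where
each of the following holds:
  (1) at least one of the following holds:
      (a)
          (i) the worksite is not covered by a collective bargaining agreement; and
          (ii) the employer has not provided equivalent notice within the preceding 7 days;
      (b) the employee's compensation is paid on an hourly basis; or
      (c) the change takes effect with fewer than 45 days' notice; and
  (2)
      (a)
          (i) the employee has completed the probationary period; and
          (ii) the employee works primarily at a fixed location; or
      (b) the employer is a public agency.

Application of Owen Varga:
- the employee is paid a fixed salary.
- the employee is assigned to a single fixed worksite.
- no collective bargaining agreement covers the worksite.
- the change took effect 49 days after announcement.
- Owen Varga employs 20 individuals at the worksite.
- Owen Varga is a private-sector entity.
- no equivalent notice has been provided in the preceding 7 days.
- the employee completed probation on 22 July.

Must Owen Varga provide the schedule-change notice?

Yes — required.

(i) no CBA — satisfied.
(ii) no recent notice — holds.
(a): T AND T → true.
(b) hourly-paid — not satisfied.
(c) < 45 days' notice — not met.
(1) = T OR F OR F = true.
(i) past probation — satisfied.
(ii) fixed location — satisfied.
(a): T AND T → true.
(b) public agency — fails.
So (2) is satisfied (T OR F).
Overall: T AND T → true.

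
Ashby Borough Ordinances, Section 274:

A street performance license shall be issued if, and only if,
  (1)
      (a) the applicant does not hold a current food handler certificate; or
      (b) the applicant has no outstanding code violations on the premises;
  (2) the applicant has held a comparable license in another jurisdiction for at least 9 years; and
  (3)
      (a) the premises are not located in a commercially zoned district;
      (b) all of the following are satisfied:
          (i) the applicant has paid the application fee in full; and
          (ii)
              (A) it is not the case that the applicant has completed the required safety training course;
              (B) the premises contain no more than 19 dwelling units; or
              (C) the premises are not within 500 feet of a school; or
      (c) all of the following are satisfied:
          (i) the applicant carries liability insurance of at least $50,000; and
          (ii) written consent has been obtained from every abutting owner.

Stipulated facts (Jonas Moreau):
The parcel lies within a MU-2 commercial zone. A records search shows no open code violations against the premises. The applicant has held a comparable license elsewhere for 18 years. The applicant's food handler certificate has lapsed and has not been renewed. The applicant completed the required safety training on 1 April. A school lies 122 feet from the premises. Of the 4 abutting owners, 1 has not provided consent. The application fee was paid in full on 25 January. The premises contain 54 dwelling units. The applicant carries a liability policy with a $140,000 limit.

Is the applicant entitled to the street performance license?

No — denied.

(a) not (food handler cert.) — satisfied.
(b) no code violations — met.
So (1) is satisfied (T OR T).
(2) prior license ≥ 9 yr — satisfied.
(a) not (commercially zoned) — not satisfied.
(i) fee paid — met.
(A) not (safety training) — fails.
(B) ≤ 19 units — fails.
(C) ≥500 ft from school — not met.
(ii): F OR F OR F → false.
(b) = T AND F = false.
(i) insurance ≥ $50,000 — met.
(ii) all abutters consent — fails.
So (c) is not satisfied (T AND F).
(3): F OR F OR F → false.
So Overall is not satisfied (T AND T AND F).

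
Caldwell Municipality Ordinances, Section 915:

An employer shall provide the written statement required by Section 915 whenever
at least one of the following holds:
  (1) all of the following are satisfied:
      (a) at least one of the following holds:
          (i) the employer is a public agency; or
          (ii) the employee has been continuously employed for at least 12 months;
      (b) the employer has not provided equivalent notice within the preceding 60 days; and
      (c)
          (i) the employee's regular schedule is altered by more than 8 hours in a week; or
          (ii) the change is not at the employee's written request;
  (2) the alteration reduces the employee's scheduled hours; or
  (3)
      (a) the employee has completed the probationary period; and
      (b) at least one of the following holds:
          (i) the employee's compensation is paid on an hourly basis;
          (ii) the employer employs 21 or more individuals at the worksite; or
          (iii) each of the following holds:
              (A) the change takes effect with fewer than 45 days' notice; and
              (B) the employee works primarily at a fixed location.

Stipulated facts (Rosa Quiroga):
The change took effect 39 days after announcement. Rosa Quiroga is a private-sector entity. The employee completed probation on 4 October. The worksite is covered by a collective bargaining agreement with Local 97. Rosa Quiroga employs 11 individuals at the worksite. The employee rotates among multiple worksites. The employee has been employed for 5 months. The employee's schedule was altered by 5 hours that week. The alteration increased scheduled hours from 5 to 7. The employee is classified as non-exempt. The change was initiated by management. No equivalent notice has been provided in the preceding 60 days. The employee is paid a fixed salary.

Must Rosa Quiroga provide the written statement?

No — not required.

(i) public agency — not met.
(ii) tenure ≥ 12 mo. — fails.
(a): F OR F → false.
(b) no recent notice — satisfied.
(i) schedule shift > 8h — not met.
(ii) not employee-requested — met.
(c): F OR T → true.
(1) = F AND T AND T = false.
(2) hours reduced — fails.
(a) past probation — satisfied.
(i) hourly-paid — fails.
(ii) ≥ 21 at site — not met.
(A) < 45 days' notice — satisfied.
(B) fixed location — not met.
So (iii) is not satisfied (T AND F).
(b) = F OR F OR F = false.
So (3) is not satisfied (T AND F).
So Overall is not satisfied (F OR F OR F).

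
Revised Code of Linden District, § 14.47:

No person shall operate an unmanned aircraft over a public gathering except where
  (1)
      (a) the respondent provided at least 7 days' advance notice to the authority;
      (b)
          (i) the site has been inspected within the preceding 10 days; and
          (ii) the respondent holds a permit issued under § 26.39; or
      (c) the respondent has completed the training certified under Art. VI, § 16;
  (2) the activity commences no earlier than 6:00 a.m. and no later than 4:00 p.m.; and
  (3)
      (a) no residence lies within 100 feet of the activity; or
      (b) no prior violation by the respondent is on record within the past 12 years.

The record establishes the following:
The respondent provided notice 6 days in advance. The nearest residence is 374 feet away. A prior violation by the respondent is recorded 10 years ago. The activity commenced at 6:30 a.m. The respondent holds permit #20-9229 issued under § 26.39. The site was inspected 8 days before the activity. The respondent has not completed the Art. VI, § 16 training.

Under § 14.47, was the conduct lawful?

(a) ≥7 days' notice — fails.
(i) site inspected — met.
(ii) holds permit — satisfied.
(b) = T AND T = true.
(c) training certified — not met.
(1) = F OR T OR F = true.
(2) start within hours — holds.
(a) no residence in 100 ft — holds.
(b) no prior violation — not met.
(3) = T OR F = true.
Overall: T AND T AND T → true.

Yes — lawful.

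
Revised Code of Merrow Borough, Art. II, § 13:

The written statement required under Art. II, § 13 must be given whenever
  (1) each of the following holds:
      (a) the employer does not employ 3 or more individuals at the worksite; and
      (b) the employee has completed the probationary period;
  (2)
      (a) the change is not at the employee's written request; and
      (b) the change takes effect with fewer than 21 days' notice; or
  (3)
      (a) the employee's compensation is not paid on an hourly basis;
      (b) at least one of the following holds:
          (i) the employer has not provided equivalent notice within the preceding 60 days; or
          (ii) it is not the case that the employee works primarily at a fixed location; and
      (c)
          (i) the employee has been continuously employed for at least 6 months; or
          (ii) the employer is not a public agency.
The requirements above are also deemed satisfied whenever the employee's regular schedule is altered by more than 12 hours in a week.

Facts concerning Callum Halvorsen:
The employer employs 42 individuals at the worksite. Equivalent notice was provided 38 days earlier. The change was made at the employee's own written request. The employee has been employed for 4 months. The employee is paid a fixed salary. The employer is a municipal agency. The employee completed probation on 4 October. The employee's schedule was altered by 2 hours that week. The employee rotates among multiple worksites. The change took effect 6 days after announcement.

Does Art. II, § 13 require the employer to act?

No — not required.

(a) not (≥ 3 at site) — not met.
(b) past probation — holds.
So (1) is not satisfied (F AND T).
(a) not employee-requested — not satisfied.
(b) < 21 days' notice — holds.
So (2) is not satisfied (F AND T).
(a) not (hourly-paid) — holds.
(i) no recent notice — not met.
(ii) not (fixed location) — satisfied.
(b): F OR T → true.
(i) tenure ≥ 6 mo. — not satisfied.
(ii) not (public agency) — not met.
(c): F OR F → false.
So (3) is not satisfied (T AND T AND F).
Overall: F OR F OR F → false.
Exception (schedule shift > 12h) — not satisfied.
Result: main false OR exception false → false.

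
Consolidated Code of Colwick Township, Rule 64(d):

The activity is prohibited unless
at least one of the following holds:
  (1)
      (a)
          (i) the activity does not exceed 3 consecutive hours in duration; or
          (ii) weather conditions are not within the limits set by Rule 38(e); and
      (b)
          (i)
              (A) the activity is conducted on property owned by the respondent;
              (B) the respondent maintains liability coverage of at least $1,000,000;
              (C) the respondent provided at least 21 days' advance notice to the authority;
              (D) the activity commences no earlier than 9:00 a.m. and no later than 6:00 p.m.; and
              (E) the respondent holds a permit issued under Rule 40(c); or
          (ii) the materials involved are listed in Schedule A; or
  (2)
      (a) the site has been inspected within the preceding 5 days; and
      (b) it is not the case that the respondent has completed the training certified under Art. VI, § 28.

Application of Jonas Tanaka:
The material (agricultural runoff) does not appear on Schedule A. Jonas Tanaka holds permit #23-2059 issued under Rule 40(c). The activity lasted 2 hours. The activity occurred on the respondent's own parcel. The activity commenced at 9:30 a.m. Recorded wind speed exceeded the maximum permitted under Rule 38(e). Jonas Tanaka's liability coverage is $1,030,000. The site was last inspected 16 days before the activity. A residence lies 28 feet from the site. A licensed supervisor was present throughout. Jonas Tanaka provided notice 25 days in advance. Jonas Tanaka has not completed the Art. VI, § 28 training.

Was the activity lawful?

Yes — lawful.

(i) ≤ 3 hrs duration — satisfied.
(ii) not (weather ok) — satisfied.
So (a) is satisfied (T OR T).
(A) own property — satisfied.
(B) coverage ≥ $1,000,000 — satisfied.
(C) ≥21 days' notice — met.
(D) start within hours — satisfied.
(E) holds permit — holds.
(i) = T AND T AND T AND T AND T = true.
(ii) Schedule A material — not met.
(b) = T OR F = true.
(1): T AND T → true.
(a) site inspected — not satisfied.
(b) not (training certified) — met.
(2): F AND T → false.
So Overall is satisfied (T OR F).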